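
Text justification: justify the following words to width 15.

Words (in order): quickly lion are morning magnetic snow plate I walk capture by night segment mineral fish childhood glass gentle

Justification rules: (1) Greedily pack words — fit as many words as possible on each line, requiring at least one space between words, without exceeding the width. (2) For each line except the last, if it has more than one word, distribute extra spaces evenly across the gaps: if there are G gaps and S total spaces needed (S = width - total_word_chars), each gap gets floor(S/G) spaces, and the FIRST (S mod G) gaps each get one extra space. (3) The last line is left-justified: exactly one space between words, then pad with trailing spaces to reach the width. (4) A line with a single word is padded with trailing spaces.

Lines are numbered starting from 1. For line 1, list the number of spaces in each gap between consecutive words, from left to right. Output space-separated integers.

Answer: 4

Derivation:
Line 1: ['quickly', 'lion'] (min_width=12, slack=3)
Line 2: ['are', 'morning'] (min_width=11, slack=4)
Line 3: ['magnetic', 'snow'] (min_width=13, slack=2)
Line 4: ['plate', 'I', 'walk'] (min_width=12, slack=3)
Line 5: ['capture', 'by'] (min_width=10, slack=5)
Line 6: ['night', 'segment'] (min_width=13, slack=2)
Line 7: ['mineral', 'fish'] (min_width=12, slack=3)
Line 8: ['childhood', 'glass'] (min_width=15, slack=0)
Line 9: ['gentle'] (min_width=6, slack=9)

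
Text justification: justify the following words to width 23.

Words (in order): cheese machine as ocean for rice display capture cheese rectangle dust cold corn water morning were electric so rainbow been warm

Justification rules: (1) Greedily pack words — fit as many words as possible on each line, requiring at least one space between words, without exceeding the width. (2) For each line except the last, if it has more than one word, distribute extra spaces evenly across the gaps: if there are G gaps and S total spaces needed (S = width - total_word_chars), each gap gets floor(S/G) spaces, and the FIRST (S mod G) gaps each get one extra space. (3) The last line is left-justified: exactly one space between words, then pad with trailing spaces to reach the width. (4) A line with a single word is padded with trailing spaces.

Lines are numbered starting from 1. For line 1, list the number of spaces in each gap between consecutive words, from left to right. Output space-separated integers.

Answer: 1 1 1

Derivation:
Line 1: ['cheese', 'machine', 'as', 'ocean'] (min_width=23, slack=0)
Line 2: ['for', 'rice', 'display'] (min_width=16, slack=7)
Line 3: ['capture', 'cheese'] (min_width=14, slack=9)
Line 4: ['rectangle', 'dust', 'cold'] (min_width=19, slack=4)
Line 5: ['corn', 'water', 'morning', 'were'] (min_width=23, slack=0)
Line 6: ['electric', 'so', 'rainbow'] (min_width=19, slack=4)
Line 7: ['been', 'warm'] (min_width=9, slack=14)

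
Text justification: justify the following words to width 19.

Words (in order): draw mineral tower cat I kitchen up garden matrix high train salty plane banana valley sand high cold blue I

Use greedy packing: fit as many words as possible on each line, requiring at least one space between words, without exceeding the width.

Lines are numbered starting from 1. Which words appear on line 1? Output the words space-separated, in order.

Answer: draw mineral tower

Derivation:
Line 1: ['draw', 'mineral', 'tower'] (min_width=18, slack=1)
Line 2: ['cat', 'I', 'kitchen', 'up'] (min_width=16, slack=3)
Line 3: ['garden', 'matrix', 'high'] (min_width=18, slack=1)
Line 4: ['train', 'salty', 'plane'] (min_width=17, slack=2)
Line 5: ['banana', 'valley', 'sand'] (min_width=18, slack=1)
Line 6: ['high', 'cold', 'blue', 'I'] (min_width=16, slack=3)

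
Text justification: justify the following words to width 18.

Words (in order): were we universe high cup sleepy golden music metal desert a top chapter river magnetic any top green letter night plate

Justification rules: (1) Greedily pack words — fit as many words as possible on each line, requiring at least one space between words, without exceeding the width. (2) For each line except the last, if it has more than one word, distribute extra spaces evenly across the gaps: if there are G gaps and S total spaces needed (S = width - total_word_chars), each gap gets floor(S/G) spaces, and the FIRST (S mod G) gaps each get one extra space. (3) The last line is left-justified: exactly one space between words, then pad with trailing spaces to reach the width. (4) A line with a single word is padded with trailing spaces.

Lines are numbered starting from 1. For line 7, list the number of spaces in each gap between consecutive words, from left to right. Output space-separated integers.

Answer: 1 1

Derivation:
Line 1: ['were', 'we', 'universe'] (min_width=16, slack=2)
Line 2: ['high', 'cup', 'sleepy'] (min_width=15, slack=3)
Line 3: ['golden', 'music', 'metal'] (min_width=18, slack=0)
Line 4: ['desert', 'a', 'top'] (min_width=12, slack=6)
Line 5: ['chapter', 'river'] (min_width=13, slack=5)
Line 6: ['magnetic', 'any', 'top'] (min_width=16, slack=2)
Line 7: ['green', 'letter', 'night'] (min_width=18, slack=0)
Line 8: ['plate'] (min_width=5, slack=13)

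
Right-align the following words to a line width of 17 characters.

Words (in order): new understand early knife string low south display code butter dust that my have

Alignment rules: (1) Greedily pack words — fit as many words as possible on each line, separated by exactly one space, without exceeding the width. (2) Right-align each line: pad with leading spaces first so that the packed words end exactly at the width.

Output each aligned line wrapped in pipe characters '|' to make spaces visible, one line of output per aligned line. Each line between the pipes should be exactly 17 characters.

Line 1: ['new', 'understand'] (min_width=14, slack=3)
Line 2: ['early', 'knife'] (min_width=11, slack=6)
Line 3: ['string', 'low', 'south'] (min_width=16, slack=1)
Line 4: ['display', 'code'] (min_width=12, slack=5)
Line 5: ['butter', 'dust', 'that'] (min_width=16, slack=1)
Line 6: ['my', 'have'] (min_width=7, slack=10)

Answer: |   new understand|
|      early knife|
| string low south|
|     display code|
| butter dust that|
|          my have|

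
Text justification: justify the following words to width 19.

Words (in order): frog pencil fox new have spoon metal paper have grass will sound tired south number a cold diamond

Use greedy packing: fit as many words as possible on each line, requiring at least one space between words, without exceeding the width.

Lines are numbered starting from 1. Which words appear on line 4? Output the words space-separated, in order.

Line 1: ['frog', 'pencil', 'fox', 'new'] (min_width=19, slack=0)
Line 2: ['have', 'spoon', 'metal'] (min_width=16, slack=3)
Line 3: ['paper', 'have', 'grass'] (min_width=16, slack=3)
Line 4: ['will', 'sound', 'tired'] (min_width=16, slack=3)
Line 5: ['south', 'number', 'a', 'cold'] (min_width=19, slack=0)
Line 6: ['diamond'] (min_width=7, slack=12)

Answer: will sound tired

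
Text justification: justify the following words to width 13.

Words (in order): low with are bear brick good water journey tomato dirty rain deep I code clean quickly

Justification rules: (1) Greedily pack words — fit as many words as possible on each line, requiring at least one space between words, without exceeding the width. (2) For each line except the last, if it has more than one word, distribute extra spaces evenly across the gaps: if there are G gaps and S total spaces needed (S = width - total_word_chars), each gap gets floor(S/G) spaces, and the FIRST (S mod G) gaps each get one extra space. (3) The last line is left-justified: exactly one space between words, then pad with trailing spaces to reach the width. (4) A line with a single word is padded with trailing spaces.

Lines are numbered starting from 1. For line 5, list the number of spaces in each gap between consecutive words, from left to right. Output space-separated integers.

Line 1: ['low', 'with', 'are'] (min_width=12, slack=1)
Line 2: ['bear', 'brick'] (min_width=10, slack=3)
Line 3: ['good', 'water'] (min_width=10, slack=3)
Line 4: ['journey'] (min_width=7, slack=6)
Line 5: ['tomato', 'dirty'] (min_width=12, slack=1)
Line 6: ['rain', 'deep', 'I'] (min_width=11, slack=2)
Line 7: ['code', 'clean'] (min_width=10, slack=3)
Line 8: ['quickly'] (min_width=7, slack=6)

Answer: 2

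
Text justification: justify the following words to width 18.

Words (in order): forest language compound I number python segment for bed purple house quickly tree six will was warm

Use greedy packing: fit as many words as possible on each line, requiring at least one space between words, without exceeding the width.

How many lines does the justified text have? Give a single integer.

Line 1: ['forest', 'language'] (min_width=15, slack=3)
Line 2: ['compound', 'I', 'number'] (min_width=17, slack=1)
Line 3: ['python', 'segment', 'for'] (min_width=18, slack=0)
Line 4: ['bed', 'purple', 'house'] (min_width=16, slack=2)
Line 5: ['quickly', 'tree', 'six'] (min_width=16, slack=2)
Line 6: ['will', 'was', 'warm'] (min_width=13, slack=5)
Total lines: 6

Answer: 6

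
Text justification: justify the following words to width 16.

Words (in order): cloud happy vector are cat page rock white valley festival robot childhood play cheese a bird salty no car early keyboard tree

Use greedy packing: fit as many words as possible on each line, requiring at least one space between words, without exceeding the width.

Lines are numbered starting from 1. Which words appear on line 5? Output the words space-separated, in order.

Answer: robot childhood

Derivation:
Line 1: ['cloud', 'happy'] (min_width=11, slack=5)
Line 2: ['vector', 'are', 'cat'] (min_width=14, slack=2)
Line 3: ['page', 'rock', 'white'] (min_width=15, slack=1)
Line 4: ['valley', 'festival'] (min_width=15, slack=1)
Line 5: ['robot', 'childhood'] (min_width=15, slack=1)
Line 6: ['play', 'cheese', 'a'] (min_width=13, slack=3)
Line 7: ['bird', 'salty', 'no'] (min_width=13, slack=3)
Line 8: ['car', 'early'] (min_width=9, slack=7)
Line 9: ['keyboard', 'tree'] (min_width=13, slack=3)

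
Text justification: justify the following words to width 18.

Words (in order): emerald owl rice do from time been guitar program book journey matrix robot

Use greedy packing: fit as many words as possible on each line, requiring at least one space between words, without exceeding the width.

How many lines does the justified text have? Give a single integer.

Line 1: ['emerald', 'owl', 'rice'] (min_width=16, slack=2)
Line 2: ['do', 'from', 'time', 'been'] (min_width=17, slack=1)
Line 3: ['guitar', 'program'] (min_width=14, slack=4)
Line 4: ['book', 'journey'] (min_width=12, slack=6)
Line 5: ['matrix', 'robot'] (min_width=12, slack=6)
Total lines: 5

Answer: 5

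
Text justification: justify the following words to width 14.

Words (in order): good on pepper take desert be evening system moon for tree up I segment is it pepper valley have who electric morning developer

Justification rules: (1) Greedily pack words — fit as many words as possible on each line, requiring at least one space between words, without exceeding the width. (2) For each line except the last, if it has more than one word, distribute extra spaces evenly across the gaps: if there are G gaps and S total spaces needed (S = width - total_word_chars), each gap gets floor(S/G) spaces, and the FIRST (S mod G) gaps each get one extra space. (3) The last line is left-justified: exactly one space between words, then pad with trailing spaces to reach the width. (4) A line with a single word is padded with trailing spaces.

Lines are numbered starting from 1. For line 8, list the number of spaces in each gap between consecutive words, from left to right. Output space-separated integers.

Answer: 3

Derivation:
Line 1: ['good', 'on', 'pepper'] (min_width=14, slack=0)
Line 2: ['take', 'desert', 'be'] (min_width=14, slack=0)
Line 3: ['evening', 'system'] (min_width=14, slack=0)
Line 4: ['moon', 'for', 'tree'] (min_width=13, slack=1)
Line 5: ['up', 'I', 'segment'] (min_width=12, slack=2)
Line 6: ['is', 'it', 'pepper'] (min_width=12, slack=2)
Line 7: ['valley', 'have'] (min_width=11, slack=3)
Line 8: ['who', 'electric'] (min_width=12, slack=2)
Line 9: ['morning'] (min_width=7, slack=7)
Line 10: ['developer'] (min_width=9, slack=5)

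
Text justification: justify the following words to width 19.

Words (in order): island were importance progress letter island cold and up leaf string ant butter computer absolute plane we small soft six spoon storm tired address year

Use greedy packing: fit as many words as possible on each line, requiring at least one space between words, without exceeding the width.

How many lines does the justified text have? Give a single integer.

Answer: 9

Derivation:
Line 1: ['island', 'were'] (min_width=11, slack=8)
Line 2: ['importance', 'progress'] (min_width=19, slack=0)
Line 3: ['letter', 'island', 'cold'] (min_width=18, slack=1)
Line 4: ['and', 'up', 'leaf', 'string'] (min_width=18, slack=1)
Line 5: ['ant', 'butter', 'computer'] (min_width=19, slack=0)
Line 6: ['absolute', 'plane', 'we'] (min_width=17, slack=2)
Line 7: ['small', 'soft', 'six'] (min_width=14, slack=5)
Line 8: ['spoon', 'storm', 'tired'] (min_width=17, slack=2)
Line 9: ['address', 'year'] (min_width=12, slack=7)
Total lines: 9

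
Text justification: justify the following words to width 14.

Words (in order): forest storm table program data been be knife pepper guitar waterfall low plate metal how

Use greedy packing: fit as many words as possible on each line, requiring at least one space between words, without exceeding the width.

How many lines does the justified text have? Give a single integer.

Answer: 8

Derivation:
Line 1: ['forest', 'storm'] (min_width=12, slack=2)
Line 2: ['table', 'program'] (min_width=13, slack=1)
Line 3: ['data', 'been', 'be'] (min_width=12, slack=2)
Line 4: ['knife', 'pepper'] (min_width=12, slack=2)
Line 5: ['guitar'] (min_width=6, slack=8)
Line 6: ['waterfall', 'low'] (min_width=13, slack=1)
Line 7: ['plate', 'metal'] (min_width=11, slack=3)
Line 8: ['how'] (min_width=3, slack=11)
Total lines: 8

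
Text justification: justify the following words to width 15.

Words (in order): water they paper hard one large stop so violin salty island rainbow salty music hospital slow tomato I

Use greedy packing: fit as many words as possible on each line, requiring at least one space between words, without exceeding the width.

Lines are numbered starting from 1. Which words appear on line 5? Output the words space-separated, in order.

Line 1: ['water', 'they'] (min_width=10, slack=5)
Line 2: ['paper', 'hard', 'one'] (min_width=14, slack=1)
Line 3: ['large', 'stop', 'so'] (min_width=13, slack=2)
Line 4: ['violin', 'salty'] (min_width=12, slack=3)
Line 5: ['island', 'rainbow'] (min_width=14, slack=1)
Line 6: ['salty', 'music'] (min_width=11, slack=4)
Line 7: ['hospital', 'slow'] (min_width=13, slack=2)
Line 8: ['tomato', 'I'] (min_width=8, slack=7)

Answer: island rainbow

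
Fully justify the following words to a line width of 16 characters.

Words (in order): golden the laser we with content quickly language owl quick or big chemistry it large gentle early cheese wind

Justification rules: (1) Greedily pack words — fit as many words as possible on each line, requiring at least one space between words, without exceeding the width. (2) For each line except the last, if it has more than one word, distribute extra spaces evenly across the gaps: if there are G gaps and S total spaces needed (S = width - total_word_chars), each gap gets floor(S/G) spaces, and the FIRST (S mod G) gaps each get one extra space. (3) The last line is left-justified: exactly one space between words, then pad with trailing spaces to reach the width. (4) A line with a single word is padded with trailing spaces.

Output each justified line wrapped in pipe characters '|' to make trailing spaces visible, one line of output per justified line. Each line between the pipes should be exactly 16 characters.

Answer: |golden the laser|
|we  with content|
|quickly language|
|owl quick or big|
|chemistry     it|
|large     gentle|
|early     cheese|
|wind            |

Derivation:
Line 1: ['golden', 'the', 'laser'] (min_width=16, slack=0)
Line 2: ['we', 'with', 'content'] (min_width=15, slack=1)
Line 3: ['quickly', 'language'] (min_width=16, slack=0)
Line 4: ['owl', 'quick', 'or', 'big'] (min_width=16, slack=0)
Line 5: ['chemistry', 'it'] (min_width=12, slack=4)
Line 6: ['large', 'gentle'] (min_width=12, slack=4)
Line 7: ['early', 'cheese'] (min_width=12, slack=4)
Line 8: ['wind'] (min_width=4, slack=12)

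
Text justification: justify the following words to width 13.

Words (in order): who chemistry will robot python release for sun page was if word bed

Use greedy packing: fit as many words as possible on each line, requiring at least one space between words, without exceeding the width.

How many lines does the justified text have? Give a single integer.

Line 1: ['who', 'chemistry'] (min_width=13, slack=0)
Line 2: ['will', 'robot'] (min_width=10, slack=3)
Line 3: ['python'] (min_width=6, slack=7)
Line 4: ['release', 'for'] (min_width=11, slack=2)
Line 5: ['sun', 'page', 'was'] (min_width=12, slack=1)
Line 6: ['if', 'word', 'bed'] (min_width=11, slack=2)
Total lines: 6

Answer: 6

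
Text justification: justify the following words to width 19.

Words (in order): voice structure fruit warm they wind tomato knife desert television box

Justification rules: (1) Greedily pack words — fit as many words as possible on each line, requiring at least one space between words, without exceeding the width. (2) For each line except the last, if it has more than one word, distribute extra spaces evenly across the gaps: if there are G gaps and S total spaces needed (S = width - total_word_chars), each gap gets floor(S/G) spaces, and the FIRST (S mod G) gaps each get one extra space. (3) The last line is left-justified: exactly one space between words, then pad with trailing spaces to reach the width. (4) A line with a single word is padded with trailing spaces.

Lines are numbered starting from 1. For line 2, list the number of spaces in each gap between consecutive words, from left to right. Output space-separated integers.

Line 1: ['voice', 'structure'] (min_width=15, slack=4)
Line 2: ['fruit', 'warm', 'they'] (min_width=15, slack=4)
Line 3: ['wind', 'tomato', 'knife'] (min_width=17, slack=2)
Line 4: ['desert', 'television'] (min_width=17, slack=2)
Line 5: ['box'] (min_width=3, slack=16)

Answer: 3 3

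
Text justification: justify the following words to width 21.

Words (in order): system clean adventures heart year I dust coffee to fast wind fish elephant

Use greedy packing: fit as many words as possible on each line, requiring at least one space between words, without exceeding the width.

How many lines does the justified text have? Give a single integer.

Line 1: ['system', 'clean'] (min_width=12, slack=9)
Line 2: ['adventures', 'heart', 'year'] (min_width=21, slack=0)
Line 3: ['I', 'dust', 'coffee', 'to', 'fast'] (min_width=21, slack=0)
Line 4: ['wind', 'fish', 'elephant'] (min_width=18, slack=3)
Total lines: 4

Answer: 4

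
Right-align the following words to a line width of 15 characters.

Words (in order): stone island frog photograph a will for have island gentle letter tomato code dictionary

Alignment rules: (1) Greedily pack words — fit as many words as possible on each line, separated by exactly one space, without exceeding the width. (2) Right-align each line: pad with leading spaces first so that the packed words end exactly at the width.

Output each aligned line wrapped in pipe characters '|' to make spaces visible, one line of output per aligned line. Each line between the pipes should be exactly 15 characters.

Line 1: ['stone', 'island'] (min_width=12, slack=3)
Line 2: ['frog', 'photograph'] (min_width=15, slack=0)
Line 3: ['a', 'will', 'for', 'have'] (min_width=15, slack=0)
Line 4: ['island', 'gentle'] (min_width=13, slack=2)
Line 5: ['letter', 'tomato'] (min_width=13, slack=2)
Line 6: ['code', 'dictionary'] (min_width=15, slack=0)

Answer: |   stone island|
|frog photograph|
|a will for have|
|  island gentle|
|  letter tomato|
|code dictionary|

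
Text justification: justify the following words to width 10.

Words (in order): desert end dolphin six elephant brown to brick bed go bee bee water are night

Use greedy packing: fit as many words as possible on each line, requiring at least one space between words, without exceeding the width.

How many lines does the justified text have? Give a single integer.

Answer: 9

Derivation:
Line 1: ['desert', 'end'] (min_width=10, slack=0)
Line 2: ['dolphin'] (min_width=7, slack=3)
Line 3: ['six'] (min_width=3, slack=7)
Line 4: ['elephant'] (min_width=8, slack=2)
Line 5: ['brown', 'to'] (min_width=8, slack=2)
Line 6: ['brick', 'bed'] (min_width=9, slack=1)
Line 7: ['go', 'bee', 'bee'] (min_width=10, slack=0)
Line 8: ['water', 'are'] (min_width=9, slack=1)
Line 9: ['night'] (min_width=5, slack=5)
Total lines: 9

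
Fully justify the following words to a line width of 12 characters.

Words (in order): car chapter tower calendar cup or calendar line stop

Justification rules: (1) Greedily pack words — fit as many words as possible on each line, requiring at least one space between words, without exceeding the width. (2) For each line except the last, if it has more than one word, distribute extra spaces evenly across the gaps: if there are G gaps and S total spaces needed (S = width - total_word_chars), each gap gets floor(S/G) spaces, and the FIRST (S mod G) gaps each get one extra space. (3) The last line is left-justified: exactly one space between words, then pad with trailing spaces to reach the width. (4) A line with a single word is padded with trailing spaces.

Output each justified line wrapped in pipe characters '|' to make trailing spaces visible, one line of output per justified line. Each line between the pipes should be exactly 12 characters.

Line 1: ['car', 'chapter'] (min_width=11, slack=1)
Line 2: ['tower'] (min_width=5, slack=7)
Line 3: ['calendar', 'cup'] (min_width=12, slack=0)
Line 4: ['or', 'calendar'] (min_width=11, slack=1)
Line 5: ['line', 'stop'] (min_width=9, slack=3)

Answer: |car  chapter|
|tower       |
|calendar cup|
|or  calendar|
|line stop   |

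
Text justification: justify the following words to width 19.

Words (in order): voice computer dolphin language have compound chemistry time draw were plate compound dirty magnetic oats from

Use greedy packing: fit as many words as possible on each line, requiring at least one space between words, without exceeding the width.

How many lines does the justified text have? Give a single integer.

Answer: 7

Derivation:
Line 1: ['voice', 'computer'] (min_width=14, slack=5)
Line 2: ['dolphin', 'language'] (min_width=16, slack=3)
Line 3: ['have', 'compound'] (min_width=13, slack=6)
Line 4: ['chemistry', 'time', 'draw'] (min_width=19, slack=0)
Line 5: ['were', 'plate', 'compound'] (min_width=19, slack=0)
Line 6: ['dirty', 'magnetic', 'oats'] (min_width=19, slack=0)
Line 7: ['from'] (min_width=4, slack=15)
Total lines: 7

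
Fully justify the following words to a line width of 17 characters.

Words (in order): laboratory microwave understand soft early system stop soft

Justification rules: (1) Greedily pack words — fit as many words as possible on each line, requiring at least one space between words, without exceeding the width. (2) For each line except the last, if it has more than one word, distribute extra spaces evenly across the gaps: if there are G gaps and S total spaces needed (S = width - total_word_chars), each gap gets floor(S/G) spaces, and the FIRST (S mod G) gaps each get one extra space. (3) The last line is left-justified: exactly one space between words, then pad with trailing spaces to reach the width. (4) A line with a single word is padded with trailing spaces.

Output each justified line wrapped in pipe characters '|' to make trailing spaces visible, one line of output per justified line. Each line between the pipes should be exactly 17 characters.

Answer: |laboratory       |
|microwave        |
|understand   soft|
|early system stop|
|soft             |

Derivation:
Line 1: ['laboratory'] (min_width=10, slack=7)
Line 2: ['microwave'] (min_width=9, slack=8)
Line 3: ['understand', 'soft'] (min_width=15, slack=2)
Line 4: ['early', 'system', 'stop'] (min_width=17, slack=0)
Line 5: ['soft'] (min_width=4, slack=13)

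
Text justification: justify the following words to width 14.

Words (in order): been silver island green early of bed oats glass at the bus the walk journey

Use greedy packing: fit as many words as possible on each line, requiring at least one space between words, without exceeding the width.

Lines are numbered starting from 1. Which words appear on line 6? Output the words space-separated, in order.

Line 1: ['been', 'silver'] (min_width=11, slack=3)
Line 2: ['island', 'green'] (min_width=12, slack=2)
Line 3: ['early', 'of', 'bed'] (min_width=12, slack=2)
Line 4: ['oats', 'glass', 'at'] (min_width=13, slack=1)
Line 5: ['the', 'bus', 'the'] (min_width=11, slack=3)
Line 6: ['walk', 'journey'] (min_width=12, slack=2)

Answer: walk journey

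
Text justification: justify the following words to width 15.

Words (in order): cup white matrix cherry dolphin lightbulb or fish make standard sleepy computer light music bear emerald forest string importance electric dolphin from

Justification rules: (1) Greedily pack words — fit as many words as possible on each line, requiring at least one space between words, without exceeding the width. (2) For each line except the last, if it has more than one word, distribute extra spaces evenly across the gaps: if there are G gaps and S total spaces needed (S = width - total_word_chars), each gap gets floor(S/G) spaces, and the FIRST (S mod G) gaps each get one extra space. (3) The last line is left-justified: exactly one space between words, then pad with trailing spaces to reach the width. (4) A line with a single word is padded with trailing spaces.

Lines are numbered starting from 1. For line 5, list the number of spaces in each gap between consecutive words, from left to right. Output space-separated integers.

Line 1: ['cup', 'white'] (min_width=9, slack=6)
Line 2: ['matrix', 'cherry'] (min_width=13, slack=2)
Line 3: ['dolphin'] (min_width=7, slack=8)
Line 4: ['lightbulb', 'or'] (min_width=12, slack=3)
Line 5: ['fish', 'make'] (min_width=9, slack=6)
Line 6: ['standard', 'sleepy'] (min_width=15, slack=0)
Line 7: ['computer', 'light'] (min_width=14, slack=1)
Line 8: ['music', 'bear'] (min_width=10, slack=5)
Line 9: ['emerald', 'forest'] (min_width=14, slack=1)
Line 10: ['string'] (min_width=6, slack=9)
Line 11: ['importance'] (min_width=10, slack=5)
Line 12: ['electric'] (min_width=8, slack=7)
Line 13: ['dolphin', 'from'] (min_width=12, slack=3)

Answer: 7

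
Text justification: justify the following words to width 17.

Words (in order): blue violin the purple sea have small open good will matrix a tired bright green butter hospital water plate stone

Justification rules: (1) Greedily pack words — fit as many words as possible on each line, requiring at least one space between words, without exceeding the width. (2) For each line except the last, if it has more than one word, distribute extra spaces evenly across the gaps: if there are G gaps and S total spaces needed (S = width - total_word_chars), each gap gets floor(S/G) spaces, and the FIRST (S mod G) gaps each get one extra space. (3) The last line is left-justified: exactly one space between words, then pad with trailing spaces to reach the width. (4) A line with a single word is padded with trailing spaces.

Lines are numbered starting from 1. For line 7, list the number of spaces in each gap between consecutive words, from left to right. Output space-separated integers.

Answer: 4

Derivation:
Line 1: ['blue', 'violin', 'the'] (min_width=15, slack=2)
Line 2: ['purple', 'sea', 'have'] (min_width=15, slack=2)
Line 3: ['small', 'open', 'good'] (min_width=15, slack=2)
Line 4: ['will', 'matrix', 'a'] (min_width=13, slack=4)
Line 5: ['tired', 'bright'] (min_width=12, slack=5)
Line 6: ['green', 'butter'] (min_width=12, slack=5)
Line 7: ['hospital', 'water'] (min_width=14, slack=3)
Line 8: ['plate', 'stone'] (min_width=11, slack=6)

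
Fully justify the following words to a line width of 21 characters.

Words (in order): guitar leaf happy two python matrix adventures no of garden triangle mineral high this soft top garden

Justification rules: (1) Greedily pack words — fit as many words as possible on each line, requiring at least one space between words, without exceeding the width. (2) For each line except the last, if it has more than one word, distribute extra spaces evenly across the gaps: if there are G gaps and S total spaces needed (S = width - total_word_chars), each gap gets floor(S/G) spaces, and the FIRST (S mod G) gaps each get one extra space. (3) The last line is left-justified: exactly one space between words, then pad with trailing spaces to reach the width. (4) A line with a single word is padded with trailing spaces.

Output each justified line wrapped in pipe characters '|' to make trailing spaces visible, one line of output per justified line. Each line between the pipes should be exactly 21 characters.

Answer: |guitar leaf happy two|
|python         matrix|
|adventures    no   of|
|garden       triangle|
|mineral   high   this|
|soft top garden      |

Derivation:
Line 1: ['guitar', 'leaf', 'happy', 'two'] (min_width=21, slack=0)
Line 2: ['python', 'matrix'] (min_width=13, slack=8)
Line 3: ['adventures', 'no', 'of'] (min_width=16, slack=5)
Line 4: ['garden', 'triangle'] (min_width=15, slack=6)
Line 5: ['mineral', 'high', 'this'] (min_width=17, slack=4)
Line 6: ['soft', 'top', 'garden'] (min_width=15, slack=6)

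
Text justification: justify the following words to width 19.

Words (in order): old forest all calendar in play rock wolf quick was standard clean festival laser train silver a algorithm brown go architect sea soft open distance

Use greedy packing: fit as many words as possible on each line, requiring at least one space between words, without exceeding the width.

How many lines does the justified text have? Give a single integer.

Answer: 9

Derivation:
Line 1: ['old', 'forest', 'all'] (min_width=14, slack=5)
Line 2: ['calendar', 'in', 'play'] (min_width=16, slack=3)
Line 3: ['rock', 'wolf', 'quick', 'was'] (min_width=19, slack=0)
Line 4: ['standard', 'clean'] (min_width=14, slack=5)
Line 5: ['festival', 'laser'] (min_width=14, slack=5)
Line 6: ['train', 'silver', 'a'] (min_width=14, slack=5)
Line 7: ['algorithm', 'brown', 'go'] (min_width=18, slack=1)
Line 8: ['architect', 'sea', 'soft'] (min_width=18, slack=1)
Line 9: ['open', 'distance'] (min_width=13, slack=6)
Total lines: 9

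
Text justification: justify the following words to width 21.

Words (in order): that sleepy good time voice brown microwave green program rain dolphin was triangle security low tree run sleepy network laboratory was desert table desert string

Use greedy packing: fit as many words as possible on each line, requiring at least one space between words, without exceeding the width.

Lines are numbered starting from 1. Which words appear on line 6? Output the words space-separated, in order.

Answer: sleepy network

Derivation:
Line 1: ['that', 'sleepy', 'good', 'time'] (min_width=21, slack=0)
Line 2: ['voice', 'brown', 'microwave'] (min_width=21, slack=0)
Line 3: ['green', 'program', 'rain'] (min_width=18, slack=3)
Line 4: ['dolphin', 'was', 'triangle'] (min_width=20, slack=1)
Line 5: ['security', 'low', 'tree', 'run'] (min_width=21, slack=0)
Line 6: ['sleepy', 'network'] (min_width=14, slack=7)
Line 7: ['laboratory', 'was', 'desert'] (min_width=21, slack=0)
Line 8: ['table', 'desert', 'string'] (min_width=19, slack=2)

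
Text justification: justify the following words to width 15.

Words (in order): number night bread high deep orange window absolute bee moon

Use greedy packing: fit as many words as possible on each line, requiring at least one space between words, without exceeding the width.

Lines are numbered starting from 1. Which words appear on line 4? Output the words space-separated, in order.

Answer: absolute bee

Derivation:
Line 1: ['number', 'night'] (min_width=12, slack=3)
Line 2: ['bread', 'high', 'deep'] (min_width=15, slack=0)
Line 3: ['orange', 'window'] (min_width=13, slack=2)
Line 4: ['absolute', 'bee'] (min_width=12, slack=3)
Line 5: ['moon'] (min_width=4, slack=11)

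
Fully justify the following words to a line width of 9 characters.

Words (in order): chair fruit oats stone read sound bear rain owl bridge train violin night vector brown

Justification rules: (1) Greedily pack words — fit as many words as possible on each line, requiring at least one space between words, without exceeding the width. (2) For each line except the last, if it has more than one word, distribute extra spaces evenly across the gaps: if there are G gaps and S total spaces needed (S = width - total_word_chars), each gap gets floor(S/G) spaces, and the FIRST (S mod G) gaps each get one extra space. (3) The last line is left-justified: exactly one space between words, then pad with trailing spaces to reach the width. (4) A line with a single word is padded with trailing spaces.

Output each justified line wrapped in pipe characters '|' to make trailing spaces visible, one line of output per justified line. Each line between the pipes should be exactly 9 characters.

Line 1: ['chair'] (min_width=5, slack=4)
Line 2: ['fruit'] (min_width=5, slack=4)
Line 3: ['oats'] (min_width=4, slack=5)
Line 4: ['stone'] (min_width=5, slack=4)
Line 5: ['read'] (min_width=4, slack=5)
Line 6: ['sound'] (min_width=5, slack=4)
Line 7: ['bear', 'rain'] (min_width=9, slack=0)
Line 8: ['owl'] (min_width=3, slack=6)
Line 9: ['bridge'] (min_width=6, slack=3)
Line 10: ['train'] (min_width=5, slack=4)
Line 11: ['violin'] (min_width=6, slack=3)
Line 12: ['night'] (min_width=5, slack=4)
Line 13: ['vector'] (min_width=6, slack=3)
Line 14: ['brown'] (min_width=5, slack=4)

Answer: |chair    |
|fruit    |
|oats     |
|stone    |
|read     |
|sound    |
|bear rain|
|owl      |
|bridge   |
|train    |
|violin   |
|night    |
|vector   |
|brown    |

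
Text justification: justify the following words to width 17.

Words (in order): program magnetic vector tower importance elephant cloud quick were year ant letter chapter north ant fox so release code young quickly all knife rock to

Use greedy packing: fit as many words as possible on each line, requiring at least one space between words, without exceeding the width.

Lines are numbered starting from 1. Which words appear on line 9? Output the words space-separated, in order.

Line 1: ['program', 'magnetic'] (min_width=16, slack=1)
Line 2: ['vector', 'tower'] (min_width=12, slack=5)
Line 3: ['importance'] (min_width=10, slack=7)
Line 4: ['elephant', 'cloud'] (min_width=14, slack=3)
Line 5: ['quick', 'were', 'year'] (min_width=15, slack=2)
Line 6: ['ant', 'letter'] (min_width=10, slack=7)
Line 7: ['chapter', 'north', 'ant'] (min_width=17, slack=0)
Line 8: ['fox', 'so', 'release'] (min_width=14, slack=3)
Line 9: ['code', 'young'] (min_width=10, slack=7)
Line 10: ['quickly', 'all', 'knife'] (min_width=17, slack=0)
Line 11: ['rock', 'to'] (min_width=7, slack=10)

Answer: code young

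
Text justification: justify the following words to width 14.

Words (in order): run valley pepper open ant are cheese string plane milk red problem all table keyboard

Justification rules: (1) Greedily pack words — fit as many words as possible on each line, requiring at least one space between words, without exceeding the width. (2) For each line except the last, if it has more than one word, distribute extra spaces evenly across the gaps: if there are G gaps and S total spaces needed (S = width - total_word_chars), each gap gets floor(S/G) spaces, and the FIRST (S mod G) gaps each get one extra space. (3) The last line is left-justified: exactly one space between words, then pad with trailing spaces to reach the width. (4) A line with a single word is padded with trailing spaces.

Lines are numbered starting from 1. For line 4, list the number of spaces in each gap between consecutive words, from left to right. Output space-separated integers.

Answer: 3

Derivation:
Line 1: ['run', 'valley'] (min_width=10, slack=4)
Line 2: ['pepper', 'open'] (min_width=11, slack=3)
Line 3: ['ant', 'are', 'cheese'] (min_width=14, slack=0)
Line 4: ['string', 'plane'] (min_width=12, slack=2)
Line 5: ['milk', 'red'] (min_width=8, slack=6)
Line 6: ['problem', 'all'] (min_width=11, slack=3)
Line 7: ['table', 'keyboard'] (min_width=14, slack=0)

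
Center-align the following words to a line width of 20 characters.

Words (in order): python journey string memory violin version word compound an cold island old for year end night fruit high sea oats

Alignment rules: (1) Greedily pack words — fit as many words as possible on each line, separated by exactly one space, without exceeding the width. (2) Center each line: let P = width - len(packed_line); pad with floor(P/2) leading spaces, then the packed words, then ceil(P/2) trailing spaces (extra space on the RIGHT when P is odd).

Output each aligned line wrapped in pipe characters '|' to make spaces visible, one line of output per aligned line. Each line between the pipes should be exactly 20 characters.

Line 1: ['python', 'journey'] (min_width=14, slack=6)
Line 2: ['string', 'memory', 'violin'] (min_width=20, slack=0)
Line 3: ['version', 'word'] (min_width=12, slack=8)
Line 4: ['compound', 'an', 'cold'] (min_width=16, slack=4)
Line 5: ['island', 'old', 'for', 'year'] (min_width=19, slack=1)
Line 6: ['end', 'night', 'fruit', 'high'] (min_width=20, slack=0)
Line 7: ['sea', 'oats'] (min_width=8, slack=12)

Answer: |   python journey   |
|string memory violin|
|    version word    |
|  compound an cold  |
|island old for year |
|end night fruit high|
|      sea oats      |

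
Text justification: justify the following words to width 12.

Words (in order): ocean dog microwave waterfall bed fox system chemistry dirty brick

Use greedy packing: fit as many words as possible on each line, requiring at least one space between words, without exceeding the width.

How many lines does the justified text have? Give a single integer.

Line 1: ['ocean', 'dog'] (min_width=9, slack=3)
Line 2: ['microwave'] (min_width=9, slack=3)
Line 3: ['waterfall'] (min_width=9, slack=3)
Line 4: ['bed', 'fox'] (min_width=7, slack=5)
Line 5: ['system'] (min_width=6, slack=6)
Line 6: ['chemistry'] (min_width=9, slack=3)
Line 7: ['dirty', 'brick'] (min_width=11, slack=1)
Total lines: 7

Answer: 7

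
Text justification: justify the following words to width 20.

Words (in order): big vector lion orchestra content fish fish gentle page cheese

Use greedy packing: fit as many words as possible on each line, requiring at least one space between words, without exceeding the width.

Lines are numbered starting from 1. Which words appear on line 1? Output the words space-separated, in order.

Line 1: ['big', 'vector', 'lion'] (min_width=15, slack=5)
Line 2: ['orchestra', 'content'] (min_width=17, slack=3)
Line 3: ['fish', 'fish', 'gentle'] (min_width=16, slack=4)
Line 4: ['page', 'cheese'] (min_width=11, slack=9)

Answer: big vector lion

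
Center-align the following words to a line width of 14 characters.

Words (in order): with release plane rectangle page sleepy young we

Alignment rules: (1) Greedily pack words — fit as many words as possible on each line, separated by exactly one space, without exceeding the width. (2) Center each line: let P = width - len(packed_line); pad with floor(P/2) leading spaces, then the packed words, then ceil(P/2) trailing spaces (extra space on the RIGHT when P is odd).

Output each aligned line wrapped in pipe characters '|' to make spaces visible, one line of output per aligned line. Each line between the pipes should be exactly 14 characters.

Answer: | with release |
|    plane     |
|rectangle page|
| sleepy young |
|      we      |

Derivation:
Line 1: ['with', 'release'] (min_width=12, slack=2)
Line 2: ['plane'] (min_width=5, slack=9)
Line 3: ['rectangle', 'page'] (min_width=14, slack=0)
Line 4: ['sleepy', 'young'] (min_width=12, slack=2)
Line 5: ['we'] (min_width=2, slack=12)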